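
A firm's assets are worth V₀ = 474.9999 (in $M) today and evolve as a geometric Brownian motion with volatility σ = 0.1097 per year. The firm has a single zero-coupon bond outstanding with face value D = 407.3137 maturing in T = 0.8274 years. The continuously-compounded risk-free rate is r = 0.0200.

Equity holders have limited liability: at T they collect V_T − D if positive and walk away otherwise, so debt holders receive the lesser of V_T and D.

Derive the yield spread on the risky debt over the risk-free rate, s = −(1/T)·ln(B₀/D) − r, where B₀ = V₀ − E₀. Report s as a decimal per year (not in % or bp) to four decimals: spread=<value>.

d₁ = [ln(V₀/D) + (r + σ²/2)T] / (σ√T)
   = [ln(474.9999/407.3137) + (0.0200 + 0.5·0.1097²)·0.8274] / (0.1097·√0.8274)
   = [0.153731 + 0.021527] / 0.099785 = 1.756354
d₂ = d₁ − σ√T = 1.756354 − 0.099785 = 1.656569
N(d₁) = 0.960486,  N(d₂) = 0.951197,  e^(−rT) = 0.983588
E₀ = V₀·N(d₁) − D·e^(−rT)·N(d₂)
   = 474.9999·0.960486 − 407.3137·0.983588·0.951197 = 75.153838
B₀ = V₀ − E₀ = 474.9999 − 75.153838 = 399.846062
spread = −(1/T)·ln(B₀/D) − r = −(1/0.8274)·ln(399.846062/407.3137) − 0.0200 = 0.00236406

spread=0.0024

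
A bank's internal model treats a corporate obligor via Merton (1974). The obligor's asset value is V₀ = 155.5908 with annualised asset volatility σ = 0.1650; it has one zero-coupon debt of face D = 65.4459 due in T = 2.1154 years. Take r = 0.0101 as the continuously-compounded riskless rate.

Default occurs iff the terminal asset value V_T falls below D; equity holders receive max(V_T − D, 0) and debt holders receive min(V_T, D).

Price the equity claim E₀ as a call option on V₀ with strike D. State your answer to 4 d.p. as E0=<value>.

d₁ = [ln(V₀/D) + (r + σ²/2)T] / (σ√T)
   = [ln(155.5908/65.4459) + (0.0101 + 0.5·0.1650²)·2.1154] / (0.1650·√2.1154)
   = [0.866006 + 0.050161] / 0.239983 = 3.817636
d₂ = d₁ − σ√T = 3.817636 − 0.239983 = 3.577653
N(d₁) = 0.999933,  N(d₂) = 0.999827,  e^(−rT) = 0.978861
E₀ = V₀·N(d₁) − D·e^(−rT)·N(d₂)
   = 155.5908·0.999933 − 65.4459·0.978861·0.999827 = 91.528978

E0=91.5290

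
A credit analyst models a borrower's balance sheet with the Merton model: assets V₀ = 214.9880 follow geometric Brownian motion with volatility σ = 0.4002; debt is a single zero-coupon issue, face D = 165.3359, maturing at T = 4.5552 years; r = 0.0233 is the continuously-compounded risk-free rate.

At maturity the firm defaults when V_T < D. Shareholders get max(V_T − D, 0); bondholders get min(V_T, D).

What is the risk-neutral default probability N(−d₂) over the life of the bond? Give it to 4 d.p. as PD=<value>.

d₁ = [ln(V₀/D) + (r + σ²/2)T] / (σ√T)
   = [ln(214.9880/165.3359) + (0.0233 + 0.5·0.4002²)·4.5552] / (0.4002·√4.5552)
   = [0.262603 + 0.470917] / 0.854143 = 0.858778
d₂ = d₁ − σ√T = 0.858778 − 0.854143 = 0.004635
risk-neutral PD = N(−d₂) = N(-0.004635) = 0.498151

PD=0.4982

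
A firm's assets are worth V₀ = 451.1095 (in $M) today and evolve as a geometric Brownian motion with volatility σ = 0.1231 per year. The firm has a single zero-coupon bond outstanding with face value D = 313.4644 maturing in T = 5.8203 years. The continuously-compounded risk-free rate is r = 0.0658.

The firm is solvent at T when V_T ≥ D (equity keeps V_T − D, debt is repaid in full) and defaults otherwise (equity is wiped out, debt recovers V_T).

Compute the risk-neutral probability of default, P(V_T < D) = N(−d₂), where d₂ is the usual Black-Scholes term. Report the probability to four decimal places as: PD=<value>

d₁ = [ln(V₀/D) + (r + σ²/2)T] / (σ√T)
   = [ln(451.1095/313.4644) + (0.0658 + 0.5·0.1231²)·5.8203] / (0.1231·√5.8203)
   = [0.364024 + 0.427075] / 0.296982 = 2.663792
d₂ = d₁ − σ√T = 2.663792 − 0.296982 = 2.366809
risk-neutral PD = N(−d₂) = N(-2.366809) = 0.008971

PD=0.0090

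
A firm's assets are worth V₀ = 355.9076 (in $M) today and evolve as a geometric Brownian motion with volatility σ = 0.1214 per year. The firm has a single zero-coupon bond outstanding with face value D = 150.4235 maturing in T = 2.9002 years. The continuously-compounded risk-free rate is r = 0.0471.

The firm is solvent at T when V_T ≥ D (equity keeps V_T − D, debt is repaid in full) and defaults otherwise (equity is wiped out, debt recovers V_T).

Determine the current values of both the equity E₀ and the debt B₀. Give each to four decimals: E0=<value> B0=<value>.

d₁ = [ln(V₀/D) + (r + σ²/2)T] / (σ√T)
   = [ln(355.9076/150.4235) + (0.0471 + 0.5·0.1214²)·2.9002] / (0.1214·√2.9002)
   = [0.861216 + 0.157971] / 0.206744 = 4.929710
d₂ = d₁ − σ√T = 4.929710 − 0.206744 = 4.722966
N(d₁) = 1.000000,  N(d₂) = 0.999999,  e^(−rT) = 0.872320
E₀ = V₀·N(d₁) − D·e^(−rT)·N(d₂)
   = 355.9076·1.000000 − 150.4235·0.872320·0.999999 = 224.690240
B₀ = V₀ − E₀ = 355.9076 − 224.690240 = 131.217360

E0=224.6902 B0=131.2174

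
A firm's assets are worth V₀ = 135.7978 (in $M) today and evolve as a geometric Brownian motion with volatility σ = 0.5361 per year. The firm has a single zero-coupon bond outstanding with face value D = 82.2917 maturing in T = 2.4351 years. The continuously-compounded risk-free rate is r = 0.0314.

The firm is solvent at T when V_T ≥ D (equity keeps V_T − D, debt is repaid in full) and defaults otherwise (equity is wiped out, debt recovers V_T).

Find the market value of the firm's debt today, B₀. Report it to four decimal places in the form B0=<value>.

B0=64.4592

d₁ = [ln(V₀/D) + (r + σ²/2)T] / (σ√T)
   = [ln(135.7978/82.2917) + (0.0314 + 0.5·0.5361²)·2.4351] / (0.5361·√2.4351)
   = [0.500897 + 0.426390] / 0.836574 = 1.108434
d₂ = d₁ − σ√T = 1.108434 − 0.836574 = 0.271860
N(d₁) = 0.866163,  N(d₂) = 0.607135,  e^(−rT) = 0.926388
E₀ = V₀·N(d₁) − D·e^(−rT)·N(d₂)
   = 135.7978·0.866163 − 82.2917·0.926388·0.607135 = 71.338624
B₀ = V₀ − E₀ = 135.7978 − 71.338624 = 64.459176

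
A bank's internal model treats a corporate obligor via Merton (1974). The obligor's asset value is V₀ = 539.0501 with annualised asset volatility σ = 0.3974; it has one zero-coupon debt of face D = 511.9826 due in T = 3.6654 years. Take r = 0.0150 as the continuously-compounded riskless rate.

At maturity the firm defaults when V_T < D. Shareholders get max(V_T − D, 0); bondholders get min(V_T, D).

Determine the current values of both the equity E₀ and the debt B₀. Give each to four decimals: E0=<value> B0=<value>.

d₁ = [ln(V₀/D) + (r + σ²/2)T] / (σ√T)
   = [ln(539.0501/511.9826) + (0.0150 + 0.5·0.3974²)·3.6654] / (0.3974·√3.6654)
   = [0.051518 + 0.344413] / 0.760832 = 0.520393
d₂ = d₁ − σ√T = 0.520393 − 0.760832 = -0.240439
N(d₁) = 0.698605,  N(d₂) = 0.404995,  e^(−rT) = 0.946503
E₀ = V₀·N(d₁) − D·e^(−rT)·N(d₂)
   = 539.0501·0.698605 − 511.9826·0.946503·0.404995 = 180.325323
B₀ = V₀ − E₀ = 539.0501 − 180.325323 = 358.724777

E0=180.3253 B0=358.7248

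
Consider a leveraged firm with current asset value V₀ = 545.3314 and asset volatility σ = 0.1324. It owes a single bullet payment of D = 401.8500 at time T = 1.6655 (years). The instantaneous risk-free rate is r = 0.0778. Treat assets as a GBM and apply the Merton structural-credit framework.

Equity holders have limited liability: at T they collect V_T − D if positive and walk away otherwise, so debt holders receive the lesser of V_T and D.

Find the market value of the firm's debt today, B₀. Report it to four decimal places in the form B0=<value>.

B0=352.8822

d₁ = [ln(V₀/D) + (r + σ²/2)T] / (σ√T)
   = [ln(545.3314/401.8500) + (0.0778 + 0.5·0.1324²)·1.6655] / (0.1324·√1.6655)
   = [0.305315 + 0.144174] / 0.170868 = 2.630622
d₂ = d₁ − σ√T = 2.630622 − 0.170868 = 2.459754
N(d₁) = 0.995739,  N(d₂) = 0.993048,  e^(−rT) = 0.878468
E₀ = V₀·N(d₁) − D·e^(−rT)·N(d₂)
   = 545.3314·0.995739 − 401.8500·0.878468·0.993048 = 192.449178
B₀ = V₀ − E₀ = 545.3314 − 192.449178 = 352.882222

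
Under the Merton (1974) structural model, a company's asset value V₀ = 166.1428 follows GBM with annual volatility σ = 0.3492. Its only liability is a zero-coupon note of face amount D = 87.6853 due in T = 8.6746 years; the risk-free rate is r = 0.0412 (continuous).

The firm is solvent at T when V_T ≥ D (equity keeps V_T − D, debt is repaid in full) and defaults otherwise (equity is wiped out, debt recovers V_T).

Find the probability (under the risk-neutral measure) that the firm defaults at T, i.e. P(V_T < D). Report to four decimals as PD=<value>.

PD=0.3247

d₁ = [ln(V₀/D) + (r + σ²/2)T] / (σ√T)
   = [ln(166.1428/87.6853) + (0.0412 + 0.5·0.3492²)·8.6746] / (0.3492·√8.6746)
   = [0.639093 + 0.886287] / 1.028487 = 1.483130
d₂ = d₁ − σ√T = 1.483130 − 1.028487 = 0.454642
risk-neutral PD = N(−d₂) = N(-0.454642) = 0.324683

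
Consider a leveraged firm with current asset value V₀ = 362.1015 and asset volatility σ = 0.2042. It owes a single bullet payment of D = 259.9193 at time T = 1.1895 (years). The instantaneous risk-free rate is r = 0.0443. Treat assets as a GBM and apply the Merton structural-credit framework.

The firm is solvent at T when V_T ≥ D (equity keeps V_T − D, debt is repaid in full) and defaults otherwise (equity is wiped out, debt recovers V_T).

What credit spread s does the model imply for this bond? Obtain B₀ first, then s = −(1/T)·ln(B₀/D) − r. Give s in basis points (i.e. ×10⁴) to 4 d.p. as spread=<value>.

spread=38.9064

d₁ = [ln(V₀/D) + (r + σ²/2)T] / (σ√T)
   = [ln(362.1015/259.9193) + (0.0443 + 0.5·0.2042²)·1.1895] / (0.2042·√1.1895)
   = [0.331553 + 0.077495] / 0.222709 = 1.836691
d₂ = d₁ − σ√T = 1.836691 − 0.222709 = 1.613982
N(d₁) = 0.966872,  N(d₂) = 0.946734,  e^(−rT) = 0.948669
E₀ = V₀·N(d₁) − D·e^(−rT)·N(d₂)
   = 362.1015·0.966872 − 259.9193·0.948669·0.946734 = 116.662504
B₀ = V₀ − E₀ = 362.1015 − 116.662504 = 245.438996
spread = −(1/T)·ln(B₀/D) − r = −(1/1.1895)·ln(245.438996/259.9193) − 0.0443 = 0.00389064
in basis points: 0.00389064 × 10⁴ = 38.9064 bp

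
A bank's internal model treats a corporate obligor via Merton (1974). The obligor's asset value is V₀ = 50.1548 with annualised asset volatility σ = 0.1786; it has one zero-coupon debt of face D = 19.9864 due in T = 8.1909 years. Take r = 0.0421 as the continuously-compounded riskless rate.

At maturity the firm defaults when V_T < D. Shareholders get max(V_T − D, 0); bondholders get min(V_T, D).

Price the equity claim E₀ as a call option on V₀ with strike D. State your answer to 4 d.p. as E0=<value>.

d₁ = [ln(V₀/D) + (r + σ²/2)T] / (σ√T)
   = [ln(50.1548/19.9864) + (0.0421 + 0.5·0.1786²)·8.1909] / (0.1786·√8.1909)
   = [0.920062 + 0.475473] / 0.511149 = 2.730195
d₂ = d₁ − σ√T = 2.730195 − 0.511149 = 2.219046
N(d₁) = 0.996835,  N(d₂) = 0.986758,  e^(−rT) = 0.708336
E₀ = V₀·N(d₁) − D·e^(−rT)·N(d₂)
   = 50.1548·0.996835 − 19.9864·0.708336·0.986758 = 36.026449

E0=36.0264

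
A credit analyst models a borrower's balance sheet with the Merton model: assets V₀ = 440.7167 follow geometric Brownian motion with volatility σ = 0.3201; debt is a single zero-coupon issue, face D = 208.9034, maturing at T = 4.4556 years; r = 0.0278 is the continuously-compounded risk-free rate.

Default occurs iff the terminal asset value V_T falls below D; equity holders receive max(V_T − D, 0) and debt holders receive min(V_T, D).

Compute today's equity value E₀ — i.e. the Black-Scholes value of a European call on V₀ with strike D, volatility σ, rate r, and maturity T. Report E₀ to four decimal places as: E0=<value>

E0=264.8006

d₁ = [ln(V₀/D) + (r + σ²/2)T] / (σ√T)
   = [ln(440.7167/208.9034) + (0.0278 + 0.5·0.3201²)·4.4556] / (0.3201·√4.4556)
   = [0.746530 + 0.352135] / 0.675676 = 1.626023
d₂ = d₁ − σ√T = 1.626023 − 0.675676 = 0.950346
N(d₁) = 0.948028,  N(d₂) = 0.829032,  e^(−rT) = 0.883499
E₀ = V₀·N(d₁) − D·e^(−rT)·N(d₂)
   = 440.7167·0.948028 − 208.9034·0.883499·0.829032 = 264.800632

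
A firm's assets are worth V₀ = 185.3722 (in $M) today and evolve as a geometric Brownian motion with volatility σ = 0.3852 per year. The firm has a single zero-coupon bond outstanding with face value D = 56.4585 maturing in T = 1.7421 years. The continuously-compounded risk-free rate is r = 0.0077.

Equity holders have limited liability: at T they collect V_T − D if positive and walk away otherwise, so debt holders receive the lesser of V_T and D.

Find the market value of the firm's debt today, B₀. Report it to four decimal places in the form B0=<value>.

d₁ = [ln(V₀/D) + (r + σ²/2)T] / (σ√T)
   = [ln(185.3722/56.4585) + (0.0077 + 0.5·0.3852²)·1.7421] / (0.3852·√1.7421)
   = [1.188860 + 0.142660] / 0.508420 = 2.618935
d₂ = d₁ − σ√T = 2.618935 − 0.508420 = 2.110515
N(d₁) = 0.995590,  N(d₂) = 0.982593,  e^(−rT) = 0.986675
E₀ = V₀·N(d₁) − D·e^(−rT)·N(d₂)
   = 185.3722·0.995590 − 56.4585·0.986675·0.982593 = 129.818131
B₀ = V₀ − E₀ = 185.3722 − 129.818131 = 55.554069

B0=55.5541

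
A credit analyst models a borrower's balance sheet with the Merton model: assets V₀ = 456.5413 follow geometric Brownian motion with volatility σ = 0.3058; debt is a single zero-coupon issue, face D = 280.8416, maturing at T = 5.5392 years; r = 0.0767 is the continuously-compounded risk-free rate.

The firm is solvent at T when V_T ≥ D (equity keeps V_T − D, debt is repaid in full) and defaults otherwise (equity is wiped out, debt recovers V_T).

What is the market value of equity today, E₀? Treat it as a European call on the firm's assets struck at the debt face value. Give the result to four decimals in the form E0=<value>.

E0=282.6737

d₁ = [ln(V₀/D) + (r + σ²/2)T] / (σ√T)
   = [ln(456.5413/280.8416) + (0.0767 + 0.5·0.3058²)·5.5392] / (0.3058·√5.5392)
   = [0.485888 + 0.683852] / 0.719716 = 1.625281
d₂ = d₁ − σ√T = 1.625281 − 0.719716 = 0.905565
N(d₁) = 0.947949,  N(d₂) = 0.817417,  e^(−rT) = 0.653864
E₀ = V₀·N(d₁) − D·e^(−rT)·N(d₂)
   = 456.5413·0.947949 − 280.8416·0.653864·0.817417 = 282.673729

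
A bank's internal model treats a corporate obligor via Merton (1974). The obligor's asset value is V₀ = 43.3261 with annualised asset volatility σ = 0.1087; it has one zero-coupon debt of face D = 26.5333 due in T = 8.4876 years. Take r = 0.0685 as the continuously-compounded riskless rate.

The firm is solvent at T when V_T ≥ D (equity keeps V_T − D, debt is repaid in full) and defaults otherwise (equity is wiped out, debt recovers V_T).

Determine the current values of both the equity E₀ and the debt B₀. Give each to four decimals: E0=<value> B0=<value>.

E0=28.4917 B0=14.8344

d₁ = [ln(V₀/D) + (r + σ²/2)T] / (σ√T)
   = [ln(43.3261/26.5333) + (0.0685 + 0.5·0.1087²)·8.4876] / (0.1087·√8.4876)
   = [0.490355 + 0.631544] / 0.316681 = 3.542678
d₂ = d₁ − σ√T = 3.542678 − 0.316681 = 3.225997
N(d₁) = 0.999802,  N(d₂) = 0.999372,  e^(−rT) = 0.559115
E₀ = V₀·N(d₁) − D·e^(−rT)·N(d₂)
   = 43.3261·0.999802 − 26.5333·0.559115·0.999372 = 28.491673
B₀ = V₀ − E₀ = 43.3261 − 28.491673 = 14.834427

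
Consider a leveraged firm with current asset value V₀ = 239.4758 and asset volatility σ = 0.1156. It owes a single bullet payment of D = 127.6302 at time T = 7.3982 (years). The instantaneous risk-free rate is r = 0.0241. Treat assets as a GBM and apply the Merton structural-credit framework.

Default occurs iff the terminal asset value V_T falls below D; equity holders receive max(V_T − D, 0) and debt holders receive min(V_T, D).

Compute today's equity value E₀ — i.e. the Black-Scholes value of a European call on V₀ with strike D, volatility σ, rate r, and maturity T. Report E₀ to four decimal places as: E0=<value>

d₁ = [ln(V₀/D) + (r + σ²/2)T] / (σ√T)
   = [ln(239.4758/127.6302) + (0.0241 + 0.5·0.1156²)·7.3982] / (0.1156·√7.3982)
   = [0.629315 + 0.227729] / 0.314428 = 2.725728
d₂ = d₁ − σ√T = 2.725728 − 0.314428 = 2.411300
N(d₁) = 0.996792,  N(d₂) = 0.992052,  e^(−rT) = 0.836694
E₀ = V₀·N(d₁) − D·e^(−rT)·N(d₂)
   = 239.4758·0.996792 − 127.6302·0.836694·0.992052 = 132.768848

E0=132.7688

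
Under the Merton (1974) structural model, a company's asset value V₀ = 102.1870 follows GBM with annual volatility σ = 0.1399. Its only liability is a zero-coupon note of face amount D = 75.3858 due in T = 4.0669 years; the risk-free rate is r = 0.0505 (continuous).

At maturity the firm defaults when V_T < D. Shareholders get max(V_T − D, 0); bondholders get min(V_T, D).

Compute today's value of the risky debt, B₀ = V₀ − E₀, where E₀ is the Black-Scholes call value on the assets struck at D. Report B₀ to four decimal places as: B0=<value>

B0=61.0779

d₁ = [ln(V₀/D) + (r + σ²/2)T] / (σ√T)
   = [ln(102.1870/75.3858) + (0.0505 + 0.5·0.1399²)·4.0669] / (0.1399·√4.0669)
   = [0.304186 + 0.245177] / 0.282130 = 1.947196
d₂ = d₁ − σ√T = 1.947196 − 0.282130 = 1.665066
N(d₁) = 0.974244,  N(d₂) = 0.952050,  e^(−rT) = 0.814339
E₀ = V₀·N(d₁) − D·e^(−rT)·N(d₂)
   = 102.1870·0.974244 − 75.3858·0.814339·0.952050 = 41.109128
B₀ = V₀ − E₀ = 102.1870 − 41.109128 = 61.077872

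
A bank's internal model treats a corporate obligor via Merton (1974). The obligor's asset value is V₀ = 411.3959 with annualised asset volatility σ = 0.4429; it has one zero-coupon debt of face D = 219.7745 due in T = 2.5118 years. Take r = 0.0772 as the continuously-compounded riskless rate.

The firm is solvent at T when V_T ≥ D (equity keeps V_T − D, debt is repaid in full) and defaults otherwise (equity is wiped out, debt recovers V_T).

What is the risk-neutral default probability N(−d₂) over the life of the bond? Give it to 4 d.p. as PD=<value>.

PD=0.2065

d₁ = [ln(V₀/D) + (r + σ²/2)T] / (σ√T)
   = [ln(411.3959/219.7745) + (0.0772 + 0.5·0.4429²)·2.5118] / (0.4429·√2.5118)
   = [0.626954 + 0.440269] / 0.701937 = 1.520397
d₂ = d₁ − σ√T = 1.520397 − 0.701937 = 0.818459
risk-neutral PD = N(−d₂) = N(-0.818459) = 0.206547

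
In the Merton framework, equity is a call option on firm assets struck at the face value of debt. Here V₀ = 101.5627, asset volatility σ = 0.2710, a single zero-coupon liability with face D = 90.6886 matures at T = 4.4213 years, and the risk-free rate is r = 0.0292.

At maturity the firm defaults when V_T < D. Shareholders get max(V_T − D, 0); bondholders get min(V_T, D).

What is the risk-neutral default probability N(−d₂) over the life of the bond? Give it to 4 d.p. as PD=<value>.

PD=0.4442

d₁ = [ln(V₀/D) + (r + σ²/2)T] / (σ√T)
   = [ln(101.5627/90.6886) + (0.0292 + 0.5·0.2710²)·4.4213] / (0.2710·√4.4213)
   = [0.113245 + 0.291454] / 0.569829 = 0.710212
d₂ = d₁ − σ√T = 0.710212 − 0.569829 = 0.140383
risk-neutral PD = N(−d₂) = N(-0.140383) = 0.444179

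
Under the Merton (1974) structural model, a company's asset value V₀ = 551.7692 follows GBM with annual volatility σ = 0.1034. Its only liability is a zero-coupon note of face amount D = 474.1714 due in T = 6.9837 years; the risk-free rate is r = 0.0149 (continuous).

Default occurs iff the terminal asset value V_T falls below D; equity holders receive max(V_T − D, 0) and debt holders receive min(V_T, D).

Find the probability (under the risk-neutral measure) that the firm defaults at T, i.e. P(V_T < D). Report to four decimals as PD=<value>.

PD=0.2122

d₁ = [ln(V₀/D) + (r + σ²/2)T] / (σ√T)
   = [ln(551.7692/474.1714) + (0.0149 + 0.5·0.1034²)·6.9837] / (0.1034·√6.9837)
   = [0.151561 + 0.141390] / 0.273252 = 1.072093
d₂ = d₁ − σ√T = 1.072093 − 0.273252 = 0.798841
risk-neutral PD = N(−d₂) = N(-0.798841) = 0.212191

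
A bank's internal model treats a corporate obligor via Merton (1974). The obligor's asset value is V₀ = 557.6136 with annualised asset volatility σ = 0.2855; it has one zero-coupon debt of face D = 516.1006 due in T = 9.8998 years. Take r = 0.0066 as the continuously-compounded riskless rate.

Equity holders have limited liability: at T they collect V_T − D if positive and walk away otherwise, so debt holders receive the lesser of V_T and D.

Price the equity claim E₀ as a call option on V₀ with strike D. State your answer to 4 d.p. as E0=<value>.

E0=219.6538

d₁ = [ln(V₀/D) + (r + σ²/2)T] / (σ√T)
   = [ln(557.6136/516.1006) + (0.0066 + 0.5·0.2855²)·9.8998] / (0.2855·√9.8998)
   = [0.077365 + 0.468806] / 0.898296 = 0.608008
d₂ = d₁ − σ√T = 0.608008 − 0.898296 = -0.290288
N(d₁) = 0.728409,  N(d₂) = 0.385798,  e^(−rT) = 0.936750
E₀ = V₀·N(d₁) − D·e^(−rT)·N(d₂)
   = 557.6136·0.728409 − 516.1006·0.936750·0.385798 = 219.653818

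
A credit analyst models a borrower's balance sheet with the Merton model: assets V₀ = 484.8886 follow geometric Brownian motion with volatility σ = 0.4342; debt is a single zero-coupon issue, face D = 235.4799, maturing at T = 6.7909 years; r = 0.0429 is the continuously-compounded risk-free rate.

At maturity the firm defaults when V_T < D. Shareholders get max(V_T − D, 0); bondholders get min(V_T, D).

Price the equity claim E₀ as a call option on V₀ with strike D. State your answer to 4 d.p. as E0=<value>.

d₁ = [ln(V₀/D) + (r + σ²/2)T] / (σ√T)
   = [ln(484.8886/235.4799) + (0.0429 + 0.5·0.4342²)·6.7909] / (0.4342·√6.7909)
   = [0.722294 + 0.931473] / 1.131497 = 1.461573
d₂ = d₁ − σ√T = 1.461573 − 1.131497 = 0.330076
N(d₁) = 0.928071,  N(d₂) = 0.629329,  e^(−rT) = 0.747269
E₀ = V₀·N(d₁) − D·e^(−rT)·N(d₂)
   = 484.8886·0.928071 − 235.4799·0.747269·0.629329 = 339.269969

E0=339.2700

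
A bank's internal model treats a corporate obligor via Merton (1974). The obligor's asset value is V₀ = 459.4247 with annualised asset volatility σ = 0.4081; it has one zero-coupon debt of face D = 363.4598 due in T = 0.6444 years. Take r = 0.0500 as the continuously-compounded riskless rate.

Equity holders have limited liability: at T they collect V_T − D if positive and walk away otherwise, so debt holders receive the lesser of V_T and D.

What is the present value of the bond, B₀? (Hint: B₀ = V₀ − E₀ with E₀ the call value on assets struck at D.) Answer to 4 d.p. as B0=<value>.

d₁ = [ln(V₀/D) + (r + σ²/2)T] / (σ√T)
   = [ln(459.4247/363.4598) + (0.0500 + 0.5·0.4081²)·0.6444] / (0.4081·√0.6444)
   = [0.234306 + 0.085881] / 0.327600 = 0.977372
d₂ = d₁ − σ√T = 0.977372 − 0.327600 = 0.649771
N(d₁) = 0.835807,  N(d₂) = 0.742080,  e^(−rT) = 0.968294
E₀ = V₀·N(d₁) − D·e^(−rT)·N(d₂)
   = 459.4247·0.835807 − 363.4598·0.968294·0.742080 = 122.826060
B₀ = V₀ − E₀ = 459.4247 − 122.826060 = 336.598640

B0=336.5986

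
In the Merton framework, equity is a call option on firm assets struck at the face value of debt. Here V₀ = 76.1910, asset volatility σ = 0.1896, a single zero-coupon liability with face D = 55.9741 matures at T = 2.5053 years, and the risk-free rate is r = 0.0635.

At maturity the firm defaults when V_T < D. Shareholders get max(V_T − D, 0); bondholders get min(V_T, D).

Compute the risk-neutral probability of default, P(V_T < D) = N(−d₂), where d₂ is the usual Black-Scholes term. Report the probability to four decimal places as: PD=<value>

d₁ = [ln(V₀/D) + (r + σ²/2)T] / (σ√T)
   = [ln(76.1910/55.9741) + (0.0635 + 0.5·0.1896²)·2.5053] / (0.1896·√2.5053)
   = [0.308354 + 0.204117] / 0.300102 = 1.707660
d₂ = d₁ − σ√T = 1.707660 − 0.300102 = 1.407558
risk-neutral PD = N(−d₂) = N(-1.407558) = 0.079631

PD=0.0796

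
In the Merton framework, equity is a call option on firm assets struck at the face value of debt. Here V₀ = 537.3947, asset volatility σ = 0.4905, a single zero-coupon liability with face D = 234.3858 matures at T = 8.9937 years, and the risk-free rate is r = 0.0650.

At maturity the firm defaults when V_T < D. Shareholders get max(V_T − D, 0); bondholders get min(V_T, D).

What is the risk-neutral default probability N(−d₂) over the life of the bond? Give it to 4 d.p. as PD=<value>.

d₁ = [ln(V₀/D) + (r + σ²/2)T] / (σ√T)
   = [ln(537.3947/234.3858) + (0.0650 + 0.5·0.4905²)·8.9937] / (0.4905·√8.9937)
   = [0.829764 + 1.666489] / 1.470985 = 1.696994
d₂ = d₁ − σ√T = 1.696994 − 1.470985 = 0.226010
risk-neutral PD = N(−d₂) = N(-0.226010) = 0.410597

PD=0.4106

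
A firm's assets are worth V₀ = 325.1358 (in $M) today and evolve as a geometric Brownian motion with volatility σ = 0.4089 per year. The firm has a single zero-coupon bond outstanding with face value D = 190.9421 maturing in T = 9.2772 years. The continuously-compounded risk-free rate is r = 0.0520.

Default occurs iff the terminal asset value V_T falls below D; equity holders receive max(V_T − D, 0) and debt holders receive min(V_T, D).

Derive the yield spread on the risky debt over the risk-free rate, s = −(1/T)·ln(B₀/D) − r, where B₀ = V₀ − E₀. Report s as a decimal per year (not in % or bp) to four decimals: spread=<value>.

d₁ = [ln(V₀/D) + (r + σ²/2)T] / (σ√T)
   = [ln(325.1358/190.9421) + (0.0520 + 0.5·0.4089²)·9.2772] / (0.4089·√9.2772)
   = [0.532273 + 1.257985] / 1.245448 = 1.437441
d₂ = d₁ − σ√T = 1.437441 − 1.245448 = 0.191993
N(d₁) = 0.924704,  N(d₂) = 0.576126,  e^(−rT) = 0.617291
E₀ = V₀·N(d₁) − D·e^(−rT)·N(d₂)
   = 325.1358·0.924704 − 190.9421·0.617291·0.576126 = 232.748061
B₀ = V₀ − E₀ = 325.1358 − 232.748061 = 92.387739
spread = −(1/T)·ln(B₀/D) − r = −(1/9.2772)·ln(92.387739/190.9421) − 0.0520 = 0.02625378

spread=0.0263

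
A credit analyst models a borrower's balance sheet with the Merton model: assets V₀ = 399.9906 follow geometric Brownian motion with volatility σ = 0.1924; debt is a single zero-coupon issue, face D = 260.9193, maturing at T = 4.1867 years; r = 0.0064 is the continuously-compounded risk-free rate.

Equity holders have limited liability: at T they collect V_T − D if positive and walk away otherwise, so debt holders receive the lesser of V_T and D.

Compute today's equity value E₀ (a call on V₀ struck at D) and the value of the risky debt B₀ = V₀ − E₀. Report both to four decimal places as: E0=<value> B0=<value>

E0=153.6124 B0=246.3782

d₁ = [ln(V₀/D) + (r + σ²/2)T] / (σ√T)
   = [ln(399.9906/260.9193) + (0.0064 + 0.5·0.1924²)·4.1867] / (0.1924·√4.1867)
   = [0.427230 + 0.104286] / 0.393678 = 1.350129
d₂ = d₁ − σ√T = 1.350129 − 0.393678 = 0.956451
N(d₁) = 0.911513,  N(d₂) = 0.830578,  e^(−rT) = 0.973561
E₀ = V₀·N(d₁) − D·e^(−rT)·N(d₂)
   = 399.9906·0.911513 − 260.9193·0.973561·0.830578 = 153.612440
B₀ = V₀ − E₀ = 399.9906 − 153.612440 = 246.378160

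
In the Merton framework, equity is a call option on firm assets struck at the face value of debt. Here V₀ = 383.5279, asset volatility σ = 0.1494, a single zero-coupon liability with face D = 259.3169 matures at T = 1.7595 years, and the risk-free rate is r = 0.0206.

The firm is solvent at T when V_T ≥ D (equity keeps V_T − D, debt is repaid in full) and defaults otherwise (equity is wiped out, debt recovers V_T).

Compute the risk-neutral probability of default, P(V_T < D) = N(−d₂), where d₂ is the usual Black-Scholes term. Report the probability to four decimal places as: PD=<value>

PD=0.0198

d₁ = [ln(V₀/D) + (r + σ²/2)T] / (σ√T)
   = [ln(383.5279/259.3169) + (0.0206 + 0.5·0.1494²)·1.7595] / (0.1494·√1.7595)
   = [0.391362 + 0.055882] / 0.198173 = 2.256830
d₂ = d₁ − σ√T = 2.256830 − 0.198173 = 2.058657
risk-neutral PD = N(−d₂) = N(-2.058657) = 0.019764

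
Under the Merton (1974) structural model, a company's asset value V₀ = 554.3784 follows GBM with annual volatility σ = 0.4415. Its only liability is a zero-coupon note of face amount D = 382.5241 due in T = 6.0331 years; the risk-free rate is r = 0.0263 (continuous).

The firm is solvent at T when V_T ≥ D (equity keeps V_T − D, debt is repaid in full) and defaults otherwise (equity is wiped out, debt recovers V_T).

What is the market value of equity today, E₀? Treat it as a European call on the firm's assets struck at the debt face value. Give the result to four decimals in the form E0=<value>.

E0=314.2716

d₁ = [ln(V₀/D) + (r + σ²/2)T] / (σ√T)
   = [ln(554.3784/382.5241) + (0.0263 + 0.5·0.4415²)·6.0331] / (0.4415·√6.0331)
   = [0.371056 + 0.746663] / 1.084429 = 1.030699
d₂ = d₁ − σ√T = 1.030699 − 1.084429 = -0.053730
N(d₁) = 0.848659,  N(d₂) = 0.478575,  e^(−rT) = 0.853277
E₀ = V₀·N(d₁) − D·e^(−rT)·N(d₂)
   = 554.3784·0.848659 − 382.5241·0.853277·0.478575 = 314.271634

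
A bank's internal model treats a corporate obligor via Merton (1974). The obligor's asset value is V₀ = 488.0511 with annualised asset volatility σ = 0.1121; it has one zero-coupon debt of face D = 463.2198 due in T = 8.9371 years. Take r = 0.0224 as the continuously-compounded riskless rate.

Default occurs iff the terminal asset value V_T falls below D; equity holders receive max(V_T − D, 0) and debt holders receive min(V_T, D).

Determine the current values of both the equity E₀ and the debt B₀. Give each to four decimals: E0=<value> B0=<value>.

d₁ = [ln(V₀/D) + (r + σ²/2)T] / (σ√T)
   = [ln(488.0511/463.2198) + (0.0224 + 0.5·0.1121²)·8.9371] / (0.1121·√8.9371)
   = [0.052218 + 0.256345] / 0.335123 = 0.920747
d₂ = d₁ − σ√T = 0.920747 − 0.335123 = 0.585624
N(d₁) = 0.821409,  N(d₂) = 0.720936,  e^(−rT) = 0.818574
E₀ = V₀·N(d₁) − D·e^(−rT)·N(d₂)
   = 488.0511·0.821409 − 463.2198·0.818574·0.720936 = 127.525042
B₀ = V₀ − E₀ = 488.0511 − 127.525042 = 360.526058

E0=127.5250 B0=360.5261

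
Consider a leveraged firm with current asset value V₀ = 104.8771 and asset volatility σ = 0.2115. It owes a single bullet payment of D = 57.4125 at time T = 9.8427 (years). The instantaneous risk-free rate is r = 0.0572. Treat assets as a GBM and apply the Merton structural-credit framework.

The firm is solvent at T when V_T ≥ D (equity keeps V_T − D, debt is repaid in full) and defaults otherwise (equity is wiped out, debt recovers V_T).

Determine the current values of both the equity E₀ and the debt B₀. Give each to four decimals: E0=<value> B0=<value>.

d₁ = [ln(V₀/D) + (r + σ²/2)T] / (σ√T)
   = [ln(104.8771/57.4125) + (0.0572 + 0.5·0.2115²)·9.8427] / (0.2115·√9.8427)
   = [0.602527 + 0.783145] / 0.663541 = 2.088301
d₂ = d₁ − σ√T = 2.088301 − 0.663541 = 1.424761
N(d₁) = 0.981615,  N(d₂) = 0.922887,  e^(−rT) = 0.569497
E₀ = V₀·N(d₁) − D·e^(−rT)·N(d₂)
   = 104.8771·0.981615 − 57.4125·0.569497·0.922887 = 72.773986
B₀ = V₀ − E₀ = 104.8771 − 72.773986 = 32.103114

E0=72.7740 B0=32.1031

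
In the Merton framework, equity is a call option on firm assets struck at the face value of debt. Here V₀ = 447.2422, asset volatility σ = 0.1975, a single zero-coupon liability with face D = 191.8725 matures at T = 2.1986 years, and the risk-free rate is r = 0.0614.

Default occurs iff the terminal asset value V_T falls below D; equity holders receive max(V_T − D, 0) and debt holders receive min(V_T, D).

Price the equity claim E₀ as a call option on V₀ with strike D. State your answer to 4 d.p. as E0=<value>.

E0=279.6075

d₁ = [ln(V₀/D) + (r + σ²/2)T] / (σ√T)
   = [ln(447.2422/191.8725) + (0.0614 + 0.5·0.1975²)·2.1986] / (0.1975·√2.1986)
   = [0.846269 + 0.177874] / 0.292847 = 3.497199
d₂ = d₁ − σ√T = 3.497199 − 0.292847 = 3.204352
N(d₁) = 0.999765,  N(d₂) = 0.999323,  e^(−rT) = 0.873721
E₀ = V₀·N(d₁) − D·e^(−rT)·N(d₂)
   = 447.2422·0.999765 − 191.8725·0.873721·0.999323 = 279.607471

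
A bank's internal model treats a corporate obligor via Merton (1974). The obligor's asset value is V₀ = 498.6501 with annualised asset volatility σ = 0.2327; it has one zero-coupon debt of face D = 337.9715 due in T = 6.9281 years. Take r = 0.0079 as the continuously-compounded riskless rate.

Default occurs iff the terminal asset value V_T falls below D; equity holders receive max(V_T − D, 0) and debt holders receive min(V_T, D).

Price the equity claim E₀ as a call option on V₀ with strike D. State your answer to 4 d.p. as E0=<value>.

E0=211.3311

d₁ = [ln(V₀/D) + (r + σ²/2)T] / (σ√T)
   = [ln(498.6501/337.9715) + (0.0079 + 0.5·0.2327²)·6.9281] / (0.2327·√6.9281)
   = [0.388943 + 0.242308] / 0.612496 = 1.030620
d₂ = d₁ − σ√T = 1.030620 − 0.612496 = 0.418124
N(d₁) = 0.848640,  N(d₂) = 0.662072,  e^(−rT) = 0.946739
E₀ = V₀·N(d₁) − D·e^(−rT)·N(d₂)
   = 498.6501·0.848640 − 337.9715·0.946739·0.662072 = 211.331089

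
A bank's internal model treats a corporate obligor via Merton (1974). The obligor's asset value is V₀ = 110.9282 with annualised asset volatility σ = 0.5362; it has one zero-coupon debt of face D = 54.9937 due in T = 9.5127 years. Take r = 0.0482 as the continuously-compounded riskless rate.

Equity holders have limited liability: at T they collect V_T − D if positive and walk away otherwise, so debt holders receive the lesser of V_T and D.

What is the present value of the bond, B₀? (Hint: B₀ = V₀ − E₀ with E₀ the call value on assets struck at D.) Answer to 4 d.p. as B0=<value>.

d₁ = [ln(V₀/D) + (r + σ²/2)T] / (σ√T)
   = [ln(110.9282/54.9937) + (0.0482 + 0.5·0.5362²)·9.5127] / (0.5362·√9.5127)
   = [0.701665 + 1.826012] / 1.653784 = 1.528421
d₂ = d₁ − σ√T = 1.528421 − 1.653784 = -0.125363
N(d₁) = 0.936796,  N(d₂) = 0.450118,  e^(−rT) = 0.632224
E₀ = V₀·N(d₁) − D·e^(−rT)·N(d₂)
   = 110.9282·0.936796 − 54.9937·0.632224·0.450118 = 88.267240
B₀ = V₀ − E₀ = 110.9282 − 88.267240 = 22.660960

B0=22.6610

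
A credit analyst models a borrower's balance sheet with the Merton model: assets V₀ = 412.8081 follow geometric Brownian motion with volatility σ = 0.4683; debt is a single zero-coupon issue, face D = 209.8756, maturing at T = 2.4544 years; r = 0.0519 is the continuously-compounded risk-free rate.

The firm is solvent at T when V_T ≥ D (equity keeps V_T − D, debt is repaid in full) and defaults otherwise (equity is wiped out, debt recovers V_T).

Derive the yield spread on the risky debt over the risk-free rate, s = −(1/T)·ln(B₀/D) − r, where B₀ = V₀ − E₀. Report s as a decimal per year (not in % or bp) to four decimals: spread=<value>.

d₁ = [ln(V₀/D) + (r + σ²/2)T] / (σ√T)
   = [ln(412.8081/209.8756) + (0.0519 + 0.5·0.4683²)·2.4544] / (0.4683·√2.4544)
   = [0.676468 + 0.396514] / 0.733663 = 1.462499
d₂ = d₁ − σ√T = 1.462499 − 0.733663 = 0.728836
N(d₁) = 0.928198,  N(d₂) = 0.766949,  e^(−rT) = 0.880396
E₀ = V₀·N(d₁) − D·e^(−rT)·N(d₂)
   = 412.8081·0.928198 − 209.8756·0.880396·0.766949 = 241.455591
B₀ = V₀ − E₀ = 412.8081 − 241.455591 = 171.352509
spread = −(1/T)·ln(B₀/D) − r = −(1/2.4544)·ln(171.352509/209.8756) − 0.0519 = 0.03072389

spread=0.0307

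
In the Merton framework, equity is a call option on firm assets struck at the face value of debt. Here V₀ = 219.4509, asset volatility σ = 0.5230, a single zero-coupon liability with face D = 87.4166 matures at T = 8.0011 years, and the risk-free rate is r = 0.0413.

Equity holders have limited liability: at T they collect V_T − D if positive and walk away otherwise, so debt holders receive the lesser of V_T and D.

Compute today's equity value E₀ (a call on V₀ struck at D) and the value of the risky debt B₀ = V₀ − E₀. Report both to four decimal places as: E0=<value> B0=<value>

E0=173.0044 B0=46.4465

d₁ = [ln(V₀/D) + (r + σ²/2)T] / (σ√T)
   = [ln(219.4509/87.4166) + (0.0413 + 0.5·0.5230²)·8.0011] / (0.5230·√8.0011)
   = [0.920443 + 1.424712] / 1.479369 = 1.585240
d₂ = d₁ − σ√T = 1.585240 − 1.479369 = 0.105871
N(d₁) = 0.943544,  N(d₂) = 0.542158,  e^(−rT) = 0.718604
E₀ = V₀·N(d₁) − D·e^(−rT)·N(d₂)
   = 219.4509·0.943544 − 87.4166·0.718604·0.542158 = 173.004408
B₀ = V₀ − E₀ = 219.4509 − 173.004408 = 46.446492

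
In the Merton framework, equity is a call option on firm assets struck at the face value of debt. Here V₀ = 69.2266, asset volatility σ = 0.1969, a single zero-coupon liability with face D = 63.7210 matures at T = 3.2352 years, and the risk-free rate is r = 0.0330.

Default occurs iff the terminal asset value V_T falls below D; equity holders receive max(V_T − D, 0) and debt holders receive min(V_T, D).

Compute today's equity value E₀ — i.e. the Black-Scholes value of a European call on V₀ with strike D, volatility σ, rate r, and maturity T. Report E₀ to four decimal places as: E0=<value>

d₁ = [ln(V₀/D) + (r + σ²/2)T] / (σ√T)
   = [ln(69.2266/63.7210) + (0.0330 + 0.5·0.1969²)·3.2352] / (0.1969·√3.2352)
   = [0.082871 + 0.169475] / 0.354157 = 0.712526
d₂ = d₁ − σ√T = 0.712526 − 0.354157 = 0.358369
N(d₁) = 0.761930,  N(d₂) = 0.639966,  e^(−rT) = 0.898740
E₀ = V₀·N(d₁) − D·e^(−rT)·N(d₂)
   = 69.2266·0.761930 − 63.7210·0.898740·0.639966 = 16.095878

E0=16.0959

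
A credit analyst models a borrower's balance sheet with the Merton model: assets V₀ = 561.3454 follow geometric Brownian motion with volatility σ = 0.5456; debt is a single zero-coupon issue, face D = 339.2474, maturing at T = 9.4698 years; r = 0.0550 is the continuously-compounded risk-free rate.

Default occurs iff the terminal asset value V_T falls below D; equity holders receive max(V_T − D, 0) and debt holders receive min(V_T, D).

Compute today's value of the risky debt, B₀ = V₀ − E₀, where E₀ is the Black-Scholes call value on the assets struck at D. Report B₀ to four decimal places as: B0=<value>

d₁ = [ln(V₀/D) + (r + σ²/2)T] / (σ√T)
   = [ln(561.3454/339.2474) + (0.0550 + 0.5·0.5456²)·9.4698] / (0.5456·√9.4698)
   = [0.503607 + 1.930321] / 1.678977 = 1.449649
d₂ = d₁ − σ√T = 1.449649 − 1.678977 = -0.229328
N(d₁) = 0.926422,  N(d₂) = 0.409307,  e^(−rT) = 0.594022
E₀ = V₀·N(d₁) − D·e^(−rT)·N(d₂)
   = 561.3454·0.926422 − 339.2474·0.594022·0.409307 = 437.558903
B₀ = V₀ − E₀ = 561.3454 − 437.558903 = 123.786497

B0=123.7865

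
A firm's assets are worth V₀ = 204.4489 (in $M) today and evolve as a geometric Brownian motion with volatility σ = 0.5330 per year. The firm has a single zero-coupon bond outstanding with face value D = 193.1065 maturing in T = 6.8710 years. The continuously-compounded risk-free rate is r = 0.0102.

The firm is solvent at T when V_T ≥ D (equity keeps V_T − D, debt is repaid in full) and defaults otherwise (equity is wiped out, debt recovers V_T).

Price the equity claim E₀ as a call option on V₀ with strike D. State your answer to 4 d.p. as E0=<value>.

E0=111.5921

d₁ = [ln(V₀/D) + (r + σ²/2)T] / (σ√T)
   = [ln(204.4489/193.1065) + (0.0102 + 0.5·0.5330²)·6.8710] / (0.5330·√6.8710)
   = [0.057076 + 1.046072] / 1.397131 = 0.789581
d₂ = d₁ − σ√T = 0.789581 − 1.397131 = -0.607550
N(d₁) = 0.785114,  N(d₂) = 0.271743,  e^(−rT) = 0.932315
E₀ = V₀·N(d₁) − D·e^(−rT)·N(d₂)
   = 204.4489·0.785114 − 193.1065·0.932315·0.271743 = 111.592092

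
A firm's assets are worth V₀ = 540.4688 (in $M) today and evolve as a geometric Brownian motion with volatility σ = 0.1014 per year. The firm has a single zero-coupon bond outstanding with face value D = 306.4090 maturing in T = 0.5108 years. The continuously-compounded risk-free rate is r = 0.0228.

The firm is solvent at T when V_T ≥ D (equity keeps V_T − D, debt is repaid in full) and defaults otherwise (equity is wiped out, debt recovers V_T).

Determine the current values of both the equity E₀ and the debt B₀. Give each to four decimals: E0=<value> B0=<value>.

E0=237.6076 B0=302.8612

d₁ = [ln(V₀/D) + (r + σ²/2)T] / (σ√T)
   = [ln(540.4688/306.4090) + (0.0228 + 0.5·0.1014²)·0.5108] / (0.1014·√0.5108)
   = [0.567516 + 0.014272] / 0.072471 = 8.027894
d₂ = d₁ − σ√T = 8.027894 − 0.072471 = 7.955423
N(d₁) = 1.000000,  N(d₂) = 1.000000,  e^(−rT) = 0.988421
E₀ = V₀·N(d₁) − D·e^(−rT)·N(d₂)
   = 540.4688·1.000000 − 306.4090·0.988421·1.000000 = 237.607613
B₀ = V₀ − E₀ = 540.4688 − 237.607613 = 302.861187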